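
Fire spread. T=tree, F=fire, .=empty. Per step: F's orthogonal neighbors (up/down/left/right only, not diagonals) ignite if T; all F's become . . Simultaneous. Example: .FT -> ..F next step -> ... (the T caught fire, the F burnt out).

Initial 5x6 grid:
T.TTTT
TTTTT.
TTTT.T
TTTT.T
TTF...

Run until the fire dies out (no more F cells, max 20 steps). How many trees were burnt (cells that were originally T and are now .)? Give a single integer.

Step 1: +2 fires, +1 burnt (F count now 2)
Step 2: +4 fires, +2 burnt (F count now 4)
Step 3: +4 fires, +4 burnt (F count now 4)
Step 4: +4 fires, +4 burnt (F count now 4)
Step 5: +3 fires, +4 burnt (F count now 3)
Step 6: +2 fires, +3 burnt (F count now 2)
Step 7: +1 fires, +2 burnt (F count now 1)
Step 8: +0 fires, +1 burnt (F count now 0)
Fire out after step 8
Initially T: 22, now '.': 28
Total burnt (originally-T cells now '.'): 20

Answer: 20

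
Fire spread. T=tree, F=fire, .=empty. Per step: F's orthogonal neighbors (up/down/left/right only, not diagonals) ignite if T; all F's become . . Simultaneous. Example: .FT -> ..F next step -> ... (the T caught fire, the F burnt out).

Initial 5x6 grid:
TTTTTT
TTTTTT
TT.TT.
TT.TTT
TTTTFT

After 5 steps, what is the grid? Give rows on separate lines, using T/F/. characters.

Step 1: 3 trees catch fire, 1 burn out
  TTTTTT
  TTTTTT
  TT.TT.
  TT.TFT
  TTTF.F
Step 2: 4 trees catch fire, 3 burn out
  TTTTTT
  TTTTTT
  TT.TF.
  TT.F.F
  TTF...
Step 3: 3 trees catch fire, 4 burn out
  TTTTTT
  TTTTFT
  TT.F..
  TT....
  TF....
Step 4: 5 trees catch fire, 3 burn out
  TTTTFT
  TTTF.F
  TT....
  TF....
  F.....
Step 5: 5 trees catch fire, 5 burn out
  TTTF.F
  TTF...
  TF....
  F.....
  ......

TTTF.F
TTF...
TF....
F.....
......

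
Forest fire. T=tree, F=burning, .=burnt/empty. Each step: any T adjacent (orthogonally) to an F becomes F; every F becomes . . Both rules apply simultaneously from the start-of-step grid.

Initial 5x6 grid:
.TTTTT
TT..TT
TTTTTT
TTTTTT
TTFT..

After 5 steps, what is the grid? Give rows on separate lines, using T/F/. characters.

Step 1: 3 trees catch fire, 1 burn out
  .TTTTT
  TT..TT
  TTTTTT
  TTFTTT
  TF.F..
Step 2: 4 trees catch fire, 3 burn out
  .TTTTT
  TT..TT
  TTFTTT
  TF.FTT
  F.....
Step 3: 4 trees catch fire, 4 burn out
  .TTTTT
  TT..TT
  TF.FTT
  F...FT
  ......
Step 4: 4 trees catch fire, 4 burn out
  .TTTTT
  TF..TT
  F...FT
  .....F
  ......
Step 5: 4 trees catch fire, 4 burn out
  .FTTTT
  F...FT
  .....F
  ......
  ......

.FTTTT
F...FT
.....F
......
......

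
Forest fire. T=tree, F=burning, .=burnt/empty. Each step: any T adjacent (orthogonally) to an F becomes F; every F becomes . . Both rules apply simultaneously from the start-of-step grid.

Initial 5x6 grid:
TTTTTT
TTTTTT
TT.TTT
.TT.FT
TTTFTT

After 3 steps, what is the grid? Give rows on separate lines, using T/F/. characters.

Step 1: 4 trees catch fire, 2 burn out
  TTTTTT
  TTTTTT
  TT.TFT
  .TT..F
  TTF.FT
Step 2: 6 trees catch fire, 4 burn out
  TTTTTT
  TTTTFT
  TT.F.F
  .TF...
  TF...F
Step 3: 5 trees catch fire, 6 burn out
  TTTTFT
  TTTF.F
  TT....
  .F....
  F.....

TTTTFT
TTTF.F
TT....
.F....
F.....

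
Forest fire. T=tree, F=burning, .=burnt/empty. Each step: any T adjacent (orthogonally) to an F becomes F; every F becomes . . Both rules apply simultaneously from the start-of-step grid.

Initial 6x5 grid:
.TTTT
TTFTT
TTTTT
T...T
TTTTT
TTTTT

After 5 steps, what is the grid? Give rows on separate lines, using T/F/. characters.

Step 1: 4 trees catch fire, 1 burn out
  .TFTT
  TF.FT
  TTFTT
  T...T
  TTTTT
  TTTTT
Step 2: 6 trees catch fire, 4 burn out
  .F.FT
  F...F
  TF.FT
  T...T
  TTTTT
  TTTTT
Step 3: 3 trees catch fire, 6 burn out
  ....F
  .....
  F...F
  T...T
  TTTTT
  TTTTT
Step 4: 2 trees catch fire, 3 burn out
  .....
  .....
  .....
  F...F
  TTTTT
  TTTTT
Step 5: 2 trees catch fire, 2 burn out
  .....
  .....
  .....
  .....
  FTTTF
  TTTTT

.....
.....
.....
.....
FTTTF
TTTTT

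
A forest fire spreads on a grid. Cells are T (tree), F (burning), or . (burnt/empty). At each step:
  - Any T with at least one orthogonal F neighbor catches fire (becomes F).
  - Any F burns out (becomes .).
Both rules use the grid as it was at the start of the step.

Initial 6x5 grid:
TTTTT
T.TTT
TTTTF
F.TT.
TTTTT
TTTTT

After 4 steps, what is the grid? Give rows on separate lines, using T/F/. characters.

Step 1: 4 trees catch fire, 2 burn out
  TTTTT
  T.TTF
  FTTF.
  ..TT.
  FTTTT
  TTTTT
Step 2: 8 trees catch fire, 4 burn out
  TTTTF
  F.TF.
  .FF..
  ..TF.
  .FTTT
  FTTTT
Step 3: 7 trees catch fire, 8 burn out
  FTTF.
  ..F..
  .....
  ..F..
  ..FFT
  .FTTT
Step 4: 5 trees catch fire, 7 burn out
  .FF..
  .....
  .....
  .....
  ....F
  ..FFT

.FF..
.....
.....
.....
....F
..FFT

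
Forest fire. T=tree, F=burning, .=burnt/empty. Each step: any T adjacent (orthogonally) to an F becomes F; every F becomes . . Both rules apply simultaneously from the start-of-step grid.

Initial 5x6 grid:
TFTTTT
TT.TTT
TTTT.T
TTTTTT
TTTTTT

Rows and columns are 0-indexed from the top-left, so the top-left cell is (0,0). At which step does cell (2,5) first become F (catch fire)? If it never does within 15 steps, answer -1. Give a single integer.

Step 1: cell (2,5)='T' (+3 fires, +1 burnt)
Step 2: cell (2,5)='T' (+3 fires, +3 burnt)
Step 3: cell (2,5)='T' (+5 fires, +3 burnt)
Step 4: cell (2,5)='T' (+6 fires, +5 burnt)
Step 5: cell (2,5)='T' (+4 fires, +6 burnt)
Step 6: cell (2,5)='F' (+3 fires, +4 burnt)
  -> target ignites at step 6
Step 7: cell (2,5)='.' (+2 fires, +3 burnt)
Step 8: cell (2,5)='.' (+1 fires, +2 burnt)
Step 9: cell (2,5)='.' (+0 fires, +1 burnt)
  fire out at step 9

6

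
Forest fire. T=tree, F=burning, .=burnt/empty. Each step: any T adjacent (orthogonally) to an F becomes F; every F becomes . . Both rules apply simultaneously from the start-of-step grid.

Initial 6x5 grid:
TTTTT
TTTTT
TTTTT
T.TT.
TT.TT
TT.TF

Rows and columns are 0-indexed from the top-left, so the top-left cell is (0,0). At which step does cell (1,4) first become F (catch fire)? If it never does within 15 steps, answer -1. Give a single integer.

Step 1: cell (1,4)='T' (+2 fires, +1 burnt)
Step 2: cell (1,4)='T' (+1 fires, +2 burnt)
Step 3: cell (1,4)='T' (+1 fires, +1 burnt)
Step 4: cell (1,4)='T' (+2 fires, +1 burnt)
Step 5: cell (1,4)='T' (+3 fires, +2 burnt)
Step 6: cell (1,4)='F' (+4 fires, +3 burnt)
  -> target ignites at step 6
Step 7: cell (1,4)='.' (+4 fires, +4 burnt)
Step 8: cell (1,4)='.' (+3 fires, +4 burnt)
Step 9: cell (1,4)='.' (+2 fires, +3 burnt)
Step 10: cell (1,4)='.' (+2 fires, +2 burnt)
Step 11: cell (1,4)='.' (+1 fires, +2 burnt)
Step 12: cell (1,4)='.' (+0 fires, +1 burnt)
  fire out at step 12

6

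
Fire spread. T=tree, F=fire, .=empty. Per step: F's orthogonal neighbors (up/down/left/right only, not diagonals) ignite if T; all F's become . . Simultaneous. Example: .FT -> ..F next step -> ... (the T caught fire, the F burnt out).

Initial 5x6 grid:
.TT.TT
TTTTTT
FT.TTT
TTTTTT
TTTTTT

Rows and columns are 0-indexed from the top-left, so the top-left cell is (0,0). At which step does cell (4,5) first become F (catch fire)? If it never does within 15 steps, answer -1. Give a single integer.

Step 1: cell (4,5)='T' (+3 fires, +1 burnt)
Step 2: cell (4,5)='T' (+3 fires, +3 burnt)
Step 3: cell (4,5)='T' (+4 fires, +3 burnt)
Step 4: cell (4,5)='T' (+4 fires, +4 burnt)
Step 5: cell (4,5)='T' (+4 fires, +4 burnt)
Step 6: cell (4,5)='T' (+5 fires, +4 burnt)
Step 7: cell (4,5)='F' (+3 fires, +5 burnt)
  -> target ignites at step 7
Step 8: cell (4,5)='.' (+0 fires, +3 burnt)
  fire out at step 8

7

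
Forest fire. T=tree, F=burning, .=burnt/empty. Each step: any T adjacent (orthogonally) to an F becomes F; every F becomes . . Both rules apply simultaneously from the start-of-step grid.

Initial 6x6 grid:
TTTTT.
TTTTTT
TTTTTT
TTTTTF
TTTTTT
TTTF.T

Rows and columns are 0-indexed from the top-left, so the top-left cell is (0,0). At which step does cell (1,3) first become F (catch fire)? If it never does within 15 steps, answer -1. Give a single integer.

Step 1: cell (1,3)='T' (+5 fires, +2 burnt)
Step 2: cell (1,3)='T' (+7 fires, +5 burnt)
Step 3: cell (1,3)='T' (+5 fires, +7 burnt)
Step 4: cell (1,3)='F' (+5 fires, +5 burnt)
  -> target ignites at step 4
Step 5: cell (1,3)='.' (+4 fires, +5 burnt)
Step 6: cell (1,3)='.' (+3 fires, +4 burnt)
Step 7: cell (1,3)='.' (+2 fires, +3 burnt)
Step 8: cell (1,3)='.' (+1 fires, +2 burnt)
Step 9: cell (1,3)='.' (+0 fires, +1 burnt)
  fire out at step 9

4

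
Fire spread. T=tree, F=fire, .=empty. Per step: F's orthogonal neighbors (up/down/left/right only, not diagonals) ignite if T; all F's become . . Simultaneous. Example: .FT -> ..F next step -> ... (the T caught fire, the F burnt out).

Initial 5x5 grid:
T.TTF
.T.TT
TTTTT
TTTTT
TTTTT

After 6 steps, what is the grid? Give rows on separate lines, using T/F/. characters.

Step 1: 2 trees catch fire, 1 burn out
  T.TF.
  .T.TF
  TTTTT
  TTTTT
  TTTTT
Step 2: 3 trees catch fire, 2 burn out
  T.F..
  .T.F.
  TTTTF
  TTTTT
  TTTTT
Step 3: 2 trees catch fire, 3 burn out
  T....
  .T...
  TTTF.
  TTTTF
  TTTTT
Step 4: 3 trees catch fire, 2 burn out
  T....
  .T...
  TTF..
  TTTF.
  TTTTF
Step 5: 3 trees catch fire, 3 burn out
  T....
  .T...
  TF...
  TTF..
  TTTF.
Step 6: 4 trees catch fire, 3 burn out
  T....
  .F...
  F....
  TF...
  TTF..

T....
.F...
F....
TF...
TTF..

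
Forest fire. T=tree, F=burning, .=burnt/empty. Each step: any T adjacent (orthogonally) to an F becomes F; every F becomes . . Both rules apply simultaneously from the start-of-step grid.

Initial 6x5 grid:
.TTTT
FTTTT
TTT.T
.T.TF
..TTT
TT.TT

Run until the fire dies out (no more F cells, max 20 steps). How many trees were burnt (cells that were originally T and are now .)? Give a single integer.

Answer: 19

Derivation:
Step 1: +5 fires, +2 burnt (F count now 5)
Step 2: +6 fires, +5 burnt (F count now 6)
Step 3: +7 fires, +6 burnt (F count now 7)
Step 4: +1 fires, +7 burnt (F count now 1)
Step 5: +0 fires, +1 burnt (F count now 0)
Fire out after step 5
Initially T: 21, now '.': 28
Total burnt (originally-T cells now '.'): 19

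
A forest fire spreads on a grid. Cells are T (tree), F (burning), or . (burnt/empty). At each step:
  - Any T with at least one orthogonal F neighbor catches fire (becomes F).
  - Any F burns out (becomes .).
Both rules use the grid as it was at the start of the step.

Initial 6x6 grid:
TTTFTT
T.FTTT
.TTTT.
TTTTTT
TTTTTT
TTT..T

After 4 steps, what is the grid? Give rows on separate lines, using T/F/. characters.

Step 1: 4 trees catch fire, 2 burn out
  TTF.FT
  T..FTT
  .TFTT.
  TTTTTT
  TTTTTT
  TTT..T
Step 2: 6 trees catch fire, 4 burn out
  TF...F
  T...FT
  .F.FT.
  TTFTTT
  TTTTTT
  TTT..T
Step 3: 6 trees catch fire, 6 burn out
  F.....
  T....F
  ....F.
  TF.FTT
  TTFTTT
  TTT..T
Step 4: 6 trees catch fire, 6 burn out
  ......
  F.....
  ......
  F...FT
  TF.FTT
  TTF..T

......
F.....
......
F...FT
TF.FTT
TTF..T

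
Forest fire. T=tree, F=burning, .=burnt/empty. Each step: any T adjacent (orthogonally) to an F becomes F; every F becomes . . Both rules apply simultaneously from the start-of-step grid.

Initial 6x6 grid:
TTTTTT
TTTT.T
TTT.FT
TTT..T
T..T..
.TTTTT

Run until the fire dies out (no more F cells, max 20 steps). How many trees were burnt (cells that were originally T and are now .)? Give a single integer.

Step 1: +1 fires, +1 burnt (F count now 1)
Step 2: +2 fires, +1 burnt (F count now 2)
Step 3: +1 fires, +2 burnt (F count now 1)
Step 4: +1 fires, +1 burnt (F count now 1)
Step 5: +1 fires, +1 burnt (F count now 1)
Step 6: +2 fires, +1 burnt (F count now 2)
Step 7: +2 fires, +2 burnt (F count now 2)
Step 8: +3 fires, +2 burnt (F count now 3)
Step 9: +3 fires, +3 burnt (F count now 3)
Step 10: +2 fires, +3 burnt (F count now 2)
Step 11: +1 fires, +2 burnt (F count now 1)
Step 12: +1 fires, +1 burnt (F count now 1)
Step 13: +0 fires, +1 burnt (F count now 0)
Fire out after step 13
Initially T: 26, now '.': 30
Total burnt (originally-T cells now '.'): 20

Answer: 20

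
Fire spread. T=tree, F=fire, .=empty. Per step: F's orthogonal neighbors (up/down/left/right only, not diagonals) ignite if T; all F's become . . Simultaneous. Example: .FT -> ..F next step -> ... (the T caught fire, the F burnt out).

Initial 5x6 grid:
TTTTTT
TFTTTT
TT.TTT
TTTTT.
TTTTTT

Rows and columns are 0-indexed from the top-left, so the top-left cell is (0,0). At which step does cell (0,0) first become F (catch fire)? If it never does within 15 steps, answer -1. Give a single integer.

Step 1: cell (0,0)='T' (+4 fires, +1 burnt)
Step 2: cell (0,0)='F' (+5 fires, +4 burnt)
  -> target ignites at step 2
Step 3: cell (0,0)='.' (+6 fires, +5 burnt)
Step 4: cell (0,0)='.' (+6 fires, +6 burnt)
Step 5: cell (0,0)='.' (+4 fires, +6 burnt)
Step 6: cell (0,0)='.' (+1 fires, +4 burnt)
Step 7: cell (0,0)='.' (+1 fires, +1 burnt)
Step 8: cell (0,0)='.' (+0 fires, +1 burnt)
  fire out at step 8

2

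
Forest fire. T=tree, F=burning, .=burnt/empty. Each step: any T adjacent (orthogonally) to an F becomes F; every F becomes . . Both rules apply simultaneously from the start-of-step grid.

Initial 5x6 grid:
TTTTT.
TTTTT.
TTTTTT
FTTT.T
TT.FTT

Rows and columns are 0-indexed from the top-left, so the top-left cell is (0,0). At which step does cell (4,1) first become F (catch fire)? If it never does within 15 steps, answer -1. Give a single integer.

Step 1: cell (4,1)='T' (+5 fires, +2 burnt)
Step 2: cell (4,1)='F' (+6 fires, +5 burnt)
  -> target ignites at step 2
Step 3: cell (4,1)='.' (+6 fires, +6 burnt)
Step 4: cell (4,1)='.' (+5 fires, +6 burnt)
Step 5: cell (4,1)='.' (+2 fires, +5 burnt)
Step 6: cell (4,1)='.' (+0 fires, +2 burnt)
  fire out at step 6

2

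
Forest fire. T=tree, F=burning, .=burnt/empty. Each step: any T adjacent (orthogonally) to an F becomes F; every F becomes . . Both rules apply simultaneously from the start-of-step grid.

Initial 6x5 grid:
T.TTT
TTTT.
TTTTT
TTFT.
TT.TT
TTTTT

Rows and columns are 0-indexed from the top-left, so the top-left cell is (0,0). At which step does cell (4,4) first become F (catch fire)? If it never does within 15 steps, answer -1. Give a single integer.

Step 1: cell (4,4)='T' (+3 fires, +1 burnt)
Step 2: cell (4,4)='T' (+6 fires, +3 burnt)
Step 3: cell (4,4)='F' (+9 fires, +6 burnt)
  -> target ignites at step 3
Step 4: cell (4,4)='.' (+5 fires, +9 burnt)
Step 5: cell (4,4)='.' (+2 fires, +5 burnt)
Step 6: cell (4,4)='.' (+0 fires, +2 burnt)
  fire out at step 6

3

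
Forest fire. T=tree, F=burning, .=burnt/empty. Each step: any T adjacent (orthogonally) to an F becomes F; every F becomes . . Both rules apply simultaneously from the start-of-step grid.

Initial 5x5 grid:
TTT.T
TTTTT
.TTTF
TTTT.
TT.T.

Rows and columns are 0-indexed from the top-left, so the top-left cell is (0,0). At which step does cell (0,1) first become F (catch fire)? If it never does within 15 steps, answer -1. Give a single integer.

Step 1: cell (0,1)='T' (+2 fires, +1 burnt)
Step 2: cell (0,1)='T' (+4 fires, +2 burnt)
Step 3: cell (0,1)='T' (+4 fires, +4 burnt)
Step 4: cell (0,1)='T' (+3 fires, +4 burnt)
Step 5: cell (0,1)='F' (+4 fires, +3 burnt)
  -> target ignites at step 5
Step 6: cell (0,1)='.' (+2 fires, +4 burnt)
Step 7: cell (0,1)='.' (+0 fires, +2 burnt)
  fire out at step 7

5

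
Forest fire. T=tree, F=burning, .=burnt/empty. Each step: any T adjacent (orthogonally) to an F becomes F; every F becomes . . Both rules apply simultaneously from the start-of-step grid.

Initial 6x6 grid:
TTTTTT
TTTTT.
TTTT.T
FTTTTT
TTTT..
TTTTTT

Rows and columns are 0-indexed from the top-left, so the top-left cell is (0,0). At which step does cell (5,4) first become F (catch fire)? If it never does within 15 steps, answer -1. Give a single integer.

Step 1: cell (5,4)='T' (+3 fires, +1 burnt)
Step 2: cell (5,4)='T' (+5 fires, +3 burnt)
Step 3: cell (5,4)='T' (+6 fires, +5 burnt)
Step 4: cell (5,4)='T' (+6 fires, +6 burnt)
Step 5: cell (5,4)='T' (+4 fires, +6 burnt)
Step 6: cell (5,4)='F' (+4 fires, +4 burnt)
  -> target ignites at step 6
Step 7: cell (5,4)='.' (+2 fires, +4 burnt)
Step 8: cell (5,4)='.' (+1 fires, +2 burnt)
Step 9: cell (5,4)='.' (+0 fires, +1 burnt)
  fire out at step 9

6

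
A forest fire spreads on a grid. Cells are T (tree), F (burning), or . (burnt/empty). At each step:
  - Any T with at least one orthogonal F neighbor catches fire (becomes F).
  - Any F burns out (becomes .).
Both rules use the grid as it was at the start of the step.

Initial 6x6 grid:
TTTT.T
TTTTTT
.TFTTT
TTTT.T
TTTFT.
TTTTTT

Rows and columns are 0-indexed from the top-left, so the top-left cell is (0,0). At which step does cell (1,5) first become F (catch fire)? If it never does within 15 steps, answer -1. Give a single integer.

Step 1: cell (1,5)='T' (+8 fires, +2 burnt)
Step 2: cell (1,5)='T' (+8 fires, +8 burnt)
Step 3: cell (1,5)='T' (+9 fires, +8 burnt)
Step 4: cell (1,5)='F' (+4 fires, +9 burnt)
  -> target ignites at step 4
Step 5: cell (1,5)='.' (+1 fires, +4 burnt)
Step 6: cell (1,5)='.' (+0 fires, +1 burnt)
  fire out at step 6

4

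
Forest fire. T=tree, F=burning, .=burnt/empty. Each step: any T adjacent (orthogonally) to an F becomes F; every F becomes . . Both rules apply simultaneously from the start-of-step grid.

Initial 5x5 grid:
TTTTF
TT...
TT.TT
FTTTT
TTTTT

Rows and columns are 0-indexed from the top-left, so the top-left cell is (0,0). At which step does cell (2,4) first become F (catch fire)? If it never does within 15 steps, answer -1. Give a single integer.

Step 1: cell (2,4)='T' (+4 fires, +2 burnt)
Step 2: cell (2,4)='T' (+5 fires, +4 burnt)
Step 3: cell (2,4)='T' (+5 fires, +5 burnt)
Step 4: cell (2,4)='T' (+3 fires, +5 burnt)
Step 5: cell (2,4)='F' (+2 fires, +3 burnt)
  -> target ignites at step 5
Step 6: cell (2,4)='.' (+0 fires, +2 burnt)
  fire out at step 6

5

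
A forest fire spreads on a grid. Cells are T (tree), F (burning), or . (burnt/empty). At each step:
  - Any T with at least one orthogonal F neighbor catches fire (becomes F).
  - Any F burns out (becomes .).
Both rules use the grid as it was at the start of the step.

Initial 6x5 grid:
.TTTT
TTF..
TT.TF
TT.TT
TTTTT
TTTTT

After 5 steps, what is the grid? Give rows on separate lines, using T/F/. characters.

Step 1: 4 trees catch fire, 2 burn out
  .TFTT
  TF...
  TT.F.
  TT.TF
  TTTTT
  TTTTT
Step 2: 6 trees catch fire, 4 burn out
  .F.FT
  F....
  TF...
  TT.F.
  TTTTF
  TTTTT
Step 3: 5 trees catch fire, 6 burn out
  ....F
  .....
  F....
  TF...
  TTTF.
  TTTTF
Step 4: 4 trees catch fire, 5 burn out
  .....
  .....
  .....
  F....
  TFF..
  TTTF.
Step 5: 3 trees catch fire, 4 burn out
  .....
  .....
  .....
  .....
  F....
  TFF..

.....
.....
.....
.....
F....
TFF..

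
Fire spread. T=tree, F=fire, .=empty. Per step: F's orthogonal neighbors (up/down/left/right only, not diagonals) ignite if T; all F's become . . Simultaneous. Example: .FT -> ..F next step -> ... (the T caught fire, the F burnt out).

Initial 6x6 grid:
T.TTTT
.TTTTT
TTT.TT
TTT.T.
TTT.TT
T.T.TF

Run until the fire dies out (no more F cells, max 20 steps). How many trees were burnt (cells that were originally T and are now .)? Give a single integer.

Step 1: +2 fires, +1 burnt (F count now 2)
Step 2: +1 fires, +2 burnt (F count now 1)
Step 3: +1 fires, +1 burnt (F count now 1)
Step 4: +1 fires, +1 burnt (F count now 1)
Step 5: +2 fires, +1 burnt (F count now 2)
Step 6: +3 fires, +2 burnt (F count now 3)
Step 7: +3 fires, +3 burnt (F count now 3)
Step 8: +3 fires, +3 burnt (F count now 3)
Step 9: +2 fires, +3 burnt (F count now 2)
Step 10: +3 fires, +2 burnt (F count now 3)
Step 11: +3 fires, +3 burnt (F count now 3)
Step 12: +1 fires, +3 burnt (F count now 1)
Step 13: +1 fires, +1 burnt (F count now 1)
Step 14: +0 fires, +1 burnt (F count now 0)
Fire out after step 14
Initially T: 27, now '.': 35
Total burnt (originally-T cells now '.'): 26

Answer: 26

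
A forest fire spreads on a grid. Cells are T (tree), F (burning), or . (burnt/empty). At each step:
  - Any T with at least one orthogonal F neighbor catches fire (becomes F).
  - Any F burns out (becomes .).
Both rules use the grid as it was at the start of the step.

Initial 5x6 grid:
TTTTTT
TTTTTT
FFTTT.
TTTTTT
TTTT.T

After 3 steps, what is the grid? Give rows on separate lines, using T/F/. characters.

Step 1: 5 trees catch fire, 2 burn out
  TTTTTT
  FFTTTT
  ..FTT.
  FFTTTT
  TTTT.T
Step 2: 7 trees catch fire, 5 burn out
  FFTTTT
  ..FTTT
  ...FT.
  ..FTTT
  FFTT.T
Step 3: 5 trees catch fire, 7 burn out
  ..FTTT
  ...FTT
  ....F.
  ...FTT
  ..FT.T

..FTTT
...FTT
....F.
...FTT
..FT.T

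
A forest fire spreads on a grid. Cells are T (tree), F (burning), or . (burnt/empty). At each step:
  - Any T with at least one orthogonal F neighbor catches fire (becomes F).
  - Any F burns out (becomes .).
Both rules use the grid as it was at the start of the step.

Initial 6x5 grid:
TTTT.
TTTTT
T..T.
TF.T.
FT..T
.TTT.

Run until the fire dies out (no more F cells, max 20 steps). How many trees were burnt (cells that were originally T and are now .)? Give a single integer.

Answer: 17

Derivation:
Step 1: +2 fires, +2 burnt (F count now 2)
Step 2: +2 fires, +2 burnt (F count now 2)
Step 3: +2 fires, +2 burnt (F count now 2)
Step 4: +3 fires, +2 burnt (F count now 3)
Step 5: +2 fires, +3 burnt (F count now 2)
Step 6: +2 fires, +2 burnt (F count now 2)
Step 7: +3 fires, +2 burnt (F count now 3)
Step 8: +1 fires, +3 burnt (F count now 1)
Step 9: +0 fires, +1 burnt (F count now 0)
Fire out after step 9
Initially T: 18, now '.': 29
Total burnt (originally-T cells now '.'): 17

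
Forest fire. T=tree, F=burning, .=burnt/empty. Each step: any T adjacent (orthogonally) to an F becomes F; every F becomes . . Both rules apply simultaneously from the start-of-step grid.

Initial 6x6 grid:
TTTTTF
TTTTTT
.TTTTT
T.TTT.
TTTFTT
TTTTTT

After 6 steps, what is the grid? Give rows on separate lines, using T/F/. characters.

Step 1: 6 trees catch fire, 2 burn out
  TTTTF.
  TTTTTF
  .TTTTT
  T.TFT.
  TTF.FT
  TTTFTT
Step 2: 10 trees catch fire, 6 burn out
  TTTF..
  TTTTF.
  .TTFTF
  T.F.F.
  TF...F
  TTF.FT
Step 3: 7 trees catch fire, 10 burn out
  TTF...
  TTTF..
  .TF.F.
  T.....
  F.....
  TF...F
Step 4: 5 trees catch fire, 7 burn out
  TF....
  TTF...
  .F....
  F.....
  ......
  F.....
Step 5: 2 trees catch fire, 5 burn out
  F.....
  TF....
  ......
  ......
  ......
  ......
Step 6: 1 trees catch fire, 2 burn out
  ......
  F.....
  ......
  ......
  ......
  ......

......
F.....
......
......
......
......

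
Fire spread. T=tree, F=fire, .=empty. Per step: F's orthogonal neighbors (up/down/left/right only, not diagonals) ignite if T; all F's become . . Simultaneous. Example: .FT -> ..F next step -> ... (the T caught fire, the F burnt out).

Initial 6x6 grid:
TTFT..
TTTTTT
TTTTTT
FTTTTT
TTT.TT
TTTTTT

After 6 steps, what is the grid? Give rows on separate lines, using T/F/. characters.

Step 1: 6 trees catch fire, 2 burn out
  TF.F..
  TTFTTT
  FTTTTT
  .FTTTT
  FTT.TT
  TTTTTT
Step 2: 9 trees catch fire, 6 burn out
  F.....
  FF.FTT
  .FFTTT
  ..FTTT
  .FT.TT
  FTTTTT
Step 3: 5 trees catch fire, 9 burn out
  ......
  ....FT
  ...FTT
  ...FTT
  ..F.TT
  .FTTTT
Step 4: 4 trees catch fire, 5 burn out
  ......
  .....F
  ....FT
  ....FT
  ....TT
  ..FTTT
Step 5: 4 trees catch fire, 4 burn out
  ......
  ......
  .....F
  .....F
  ....FT
  ...FTT
Step 6: 2 trees catch fire, 4 burn out
  ......
  ......
  ......
  ......
  .....F
  ....FT

......
......
......
......
.....F
....FT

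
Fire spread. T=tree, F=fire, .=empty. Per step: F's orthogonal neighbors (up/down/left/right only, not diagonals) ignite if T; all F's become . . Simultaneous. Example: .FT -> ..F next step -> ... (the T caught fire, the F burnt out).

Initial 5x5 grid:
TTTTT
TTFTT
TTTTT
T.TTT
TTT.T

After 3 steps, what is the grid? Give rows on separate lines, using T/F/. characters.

Step 1: 4 trees catch fire, 1 burn out
  TTFTT
  TF.FT
  TTFTT
  T.TTT
  TTT.T
Step 2: 7 trees catch fire, 4 burn out
  TF.FT
  F...F
  TF.FT
  T.FTT
  TTT.T
Step 3: 6 trees catch fire, 7 burn out
  F...F
  .....
  F...F
  T..FT
  TTF.T

F...F
.....
F...F
T..FT
TTF.T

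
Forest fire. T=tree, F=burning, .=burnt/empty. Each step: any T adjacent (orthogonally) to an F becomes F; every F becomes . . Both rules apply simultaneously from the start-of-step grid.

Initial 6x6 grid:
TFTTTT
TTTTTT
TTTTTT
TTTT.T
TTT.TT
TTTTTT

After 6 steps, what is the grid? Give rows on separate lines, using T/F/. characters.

Step 1: 3 trees catch fire, 1 burn out
  F.FTTT
  TFTTTT
  TTTTTT
  TTTT.T
  TTT.TT
  TTTTTT
Step 2: 4 trees catch fire, 3 burn out
  ...FTT
  F.FTTT
  TFTTTT
  TTTT.T
  TTT.TT
  TTTTTT
Step 3: 5 trees catch fire, 4 burn out
  ....FT
  ...FTT
  F.FTTT
  TFTT.T
  TTT.TT
  TTTTTT
Step 4: 6 trees catch fire, 5 burn out
  .....F
  ....FT
  ...FTT
  F.FT.T
  TFT.TT
  TTTTTT
Step 5: 6 trees catch fire, 6 burn out
  ......
  .....F
  ....FT
  ...F.T
  F.F.TT
  TFTTTT
Step 6: 3 trees catch fire, 6 burn out
  ......
  ......
  .....F
  .....T
  ....TT
  F.FTTT

......
......
.....F
.....T
....TT
F.FTTT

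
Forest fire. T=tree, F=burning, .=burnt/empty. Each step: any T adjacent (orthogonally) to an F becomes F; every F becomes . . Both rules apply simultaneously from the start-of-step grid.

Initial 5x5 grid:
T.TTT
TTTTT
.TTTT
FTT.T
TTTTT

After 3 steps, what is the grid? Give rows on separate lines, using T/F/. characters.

Step 1: 2 trees catch fire, 1 burn out
  T.TTT
  TTTTT
  .TTTT
  .FT.T
  FTTTT
Step 2: 3 trees catch fire, 2 burn out
  T.TTT
  TTTTT
  .FTTT
  ..F.T
  .FTTT
Step 3: 3 trees catch fire, 3 burn out
  T.TTT
  TFTTT
  ..FTT
  ....T
  ..FTT

T.TTT
TFTTT
..FTT
....T
..FTT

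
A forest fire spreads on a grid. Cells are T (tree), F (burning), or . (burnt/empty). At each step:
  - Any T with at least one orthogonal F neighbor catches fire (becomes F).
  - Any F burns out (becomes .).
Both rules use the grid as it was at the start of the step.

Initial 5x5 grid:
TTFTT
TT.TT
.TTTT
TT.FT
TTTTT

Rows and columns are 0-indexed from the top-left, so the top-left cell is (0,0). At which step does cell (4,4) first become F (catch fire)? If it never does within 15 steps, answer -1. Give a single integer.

Step 1: cell (4,4)='T' (+5 fires, +2 burnt)
Step 2: cell (4,4)='F' (+8 fires, +5 burnt)
  -> target ignites at step 2
Step 3: cell (4,4)='.' (+4 fires, +8 burnt)
Step 4: cell (4,4)='.' (+2 fires, +4 burnt)
Step 5: cell (4,4)='.' (+1 fires, +2 burnt)
Step 6: cell (4,4)='.' (+0 fires, +1 burnt)
  fire out at step 6

2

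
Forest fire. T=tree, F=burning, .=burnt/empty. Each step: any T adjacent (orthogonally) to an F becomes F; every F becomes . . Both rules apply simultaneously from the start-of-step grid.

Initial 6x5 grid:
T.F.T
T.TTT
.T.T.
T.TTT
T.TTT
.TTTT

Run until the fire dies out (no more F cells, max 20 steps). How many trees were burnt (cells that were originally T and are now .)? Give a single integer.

Step 1: +1 fires, +1 burnt (F count now 1)
Step 2: +1 fires, +1 burnt (F count now 1)
Step 3: +2 fires, +1 burnt (F count now 2)
Step 4: +2 fires, +2 burnt (F count now 2)
Step 5: +3 fires, +2 burnt (F count now 3)
Step 6: +3 fires, +3 burnt (F count now 3)
Step 7: +2 fires, +3 burnt (F count now 2)
Step 8: +1 fires, +2 burnt (F count now 1)
Step 9: +0 fires, +1 burnt (F count now 0)
Fire out after step 9
Initially T: 20, now '.': 25
Total burnt (originally-T cells now '.'): 15

Answer: 15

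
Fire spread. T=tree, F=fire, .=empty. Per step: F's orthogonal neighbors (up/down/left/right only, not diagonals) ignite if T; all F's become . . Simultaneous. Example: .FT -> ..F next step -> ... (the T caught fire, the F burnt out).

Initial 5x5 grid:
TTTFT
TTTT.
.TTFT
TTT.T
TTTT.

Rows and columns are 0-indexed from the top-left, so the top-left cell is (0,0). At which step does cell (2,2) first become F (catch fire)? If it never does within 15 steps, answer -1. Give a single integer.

Step 1: cell (2,2)='F' (+5 fires, +2 burnt)
  -> target ignites at step 1
Step 2: cell (2,2)='.' (+5 fires, +5 burnt)
Step 3: cell (2,2)='.' (+4 fires, +5 burnt)
Step 4: cell (2,2)='.' (+4 fires, +4 burnt)
Step 5: cell (2,2)='.' (+1 fires, +4 burnt)
Step 6: cell (2,2)='.' (+0 fires, +1 burnt)
  fire out at step 6

1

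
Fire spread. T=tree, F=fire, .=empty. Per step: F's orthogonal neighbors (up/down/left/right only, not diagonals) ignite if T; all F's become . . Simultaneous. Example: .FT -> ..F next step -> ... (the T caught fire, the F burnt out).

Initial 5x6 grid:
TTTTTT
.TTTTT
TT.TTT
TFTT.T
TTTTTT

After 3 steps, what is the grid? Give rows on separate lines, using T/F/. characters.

Step 1: 4 trees catch fire, 1 burn out
  TTTTTT
  .TTTTT
  TF.TTT
  F.FT.T
  TFTTTT
Step 2: 5 trees catch fire, 4 burn out
  TTTTTT
  .FTTTT
  F..TTT
  ...F.T
  F.FTTT
Step 3: 4 trees catch fire, 5 burn out
  TFTTTT
  ..FTTT
  ...FTT
  .....T
  ...FTT

TFTTTT
..FTTT
...FTT
.....T
...FTT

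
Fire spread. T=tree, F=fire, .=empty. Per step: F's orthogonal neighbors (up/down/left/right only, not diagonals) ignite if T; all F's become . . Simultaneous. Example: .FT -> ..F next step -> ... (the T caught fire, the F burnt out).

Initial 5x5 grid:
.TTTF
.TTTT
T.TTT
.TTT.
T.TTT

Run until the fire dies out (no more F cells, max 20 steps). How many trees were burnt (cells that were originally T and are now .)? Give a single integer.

Answer: 16

Derivation:
Step 1: +2 fires, +1 burnt (F count now 2)
Step 2: +3 fires, +2 burnt (F count now 3)
Step 3: +3 fires, +3 burnt (F count now 3)
Step 4: +3 fires, +3 burnt (F count now 3)
Step 5: +2 fires, +3 burnt (F count now 2)
Step 6: +3 fires, +2 burnt (F count now 3)
Step 7: +0 fires, +3 burnt (F count now 0)
Fire out after step 7
Initially T: 18, now '.': 23
Total burnt (originally-T cells now '.'): 16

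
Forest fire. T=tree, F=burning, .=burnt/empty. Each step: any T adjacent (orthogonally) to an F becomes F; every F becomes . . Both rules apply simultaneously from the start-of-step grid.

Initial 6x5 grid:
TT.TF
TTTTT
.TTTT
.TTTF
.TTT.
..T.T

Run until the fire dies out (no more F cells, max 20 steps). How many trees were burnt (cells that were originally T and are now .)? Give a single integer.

Answer: 19

Derivation:
Step 1: +4 fires, +2 burnt (F count now 4)
Step 2: +4 fires, +4 burnt (F count now 4)
Step 3: +4 fires, +4 burnt (F count now 4)
Step 4: +4 fires, +4 burnt (F count now 4)
Step 5: +2 fires, +4 burnt (F count now 2)
Step 6: +1 fires, +2 burnt (F count now 1)
Step 7: +0 fires, +1 burnt (F count now 0)
Fire out after step 7
Initially T: 20, now '.': 29
Total burnt (originally-T cells now '.'): 19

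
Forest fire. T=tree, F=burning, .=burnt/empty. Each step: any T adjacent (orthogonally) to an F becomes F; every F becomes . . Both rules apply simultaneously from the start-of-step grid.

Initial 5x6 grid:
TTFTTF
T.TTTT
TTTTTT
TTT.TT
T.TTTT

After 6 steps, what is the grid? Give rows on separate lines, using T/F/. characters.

Step 1: 5 trees catch fire, 2 burn out
  TF.FF.
  T.FTTF
  TTTTTT
  TTT.TT
  T.TTTT
Step 2: 5 trees catch fire, 5 burn out
  F.....
  T..FF.
  TTFTTF
  TTT.TT
  T.TTTT
Step 3: 6 trees catch fire, 5 burn out
  ......
  F.....
  TF.FF.
  TTF.TF
  T.TTTT
Step 4: 5 trees catch fire, 6 burn out
  ......
  ......
  F.....
  TF..F.
  T.FTTF
Step 5: 3 trees catch fire, 5 burn out
  ......
  ......
  ......
  F.....
  T..FF.
Step 6: 1 trees catch fire, 3 burn out
  ......
  ......
  ......
  ......
  F.....

......
......
......
......
F.....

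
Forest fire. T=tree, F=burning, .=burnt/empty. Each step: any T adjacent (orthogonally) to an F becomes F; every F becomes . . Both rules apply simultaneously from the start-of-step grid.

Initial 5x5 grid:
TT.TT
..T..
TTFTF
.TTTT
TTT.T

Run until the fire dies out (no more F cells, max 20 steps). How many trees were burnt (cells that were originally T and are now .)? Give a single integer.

Step 1: +5 fires, +2 burnt (F count now 5)
Step 2: +5 fires, +5 burnt (F count now 5)
Step 3: +1 fires, +5 burnt (F count now 1)
Step 4: +1 fires, +1 burnt (F count now 1)
Step 5: +0 fires, +1 burnt (F count now 0)
Fire out after step 5
Initially T: 16, now '.': 21
Total burnt (originally-T cells now '.'): 12

Answer: 12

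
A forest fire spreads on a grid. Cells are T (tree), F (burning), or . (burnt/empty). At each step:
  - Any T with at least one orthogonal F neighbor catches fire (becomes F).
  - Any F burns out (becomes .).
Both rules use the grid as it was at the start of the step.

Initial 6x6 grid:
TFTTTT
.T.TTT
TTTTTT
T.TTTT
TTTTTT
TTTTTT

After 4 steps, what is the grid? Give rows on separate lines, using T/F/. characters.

Step 1: 3 trees catch fire, 1 burn out
  F.FTTT
  .F.TTT
  TTTTTT
  T.TTTT
  TTTTTT
  TTTTTT
Step 2: 2 trees catch fire, 3 burn out
  ...FTT
  ...TTT
  TFTTTT
  T.TTTT
  TTTTTT
  TTTTTT
Step 3: 4 trees catch fire, 2 burn out
  ....FT
  ...FTT
  F.FTTT
  T.TTTT
  TTTTTT
  TTTTTT
Step 4: 5 trees catch fire, 4 burn out
  .....F
  ....FT
  ...FTT
  F.FTTT
  TTTTTT
  TTTTTT

.....F
....FT
...FTT
F.FTTT
TTTTTT
TTTTTT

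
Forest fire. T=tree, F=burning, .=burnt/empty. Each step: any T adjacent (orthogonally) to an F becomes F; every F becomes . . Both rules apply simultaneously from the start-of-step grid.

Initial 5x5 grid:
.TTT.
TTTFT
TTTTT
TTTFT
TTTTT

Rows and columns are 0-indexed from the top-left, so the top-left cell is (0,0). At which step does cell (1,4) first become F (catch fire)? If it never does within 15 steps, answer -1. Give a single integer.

Step 1: cell (1,4)='F' (+7 fires, +2 burnt)
  -> target ignites at step 1
Step 2: cell (1,4)='.' (+7 fires, +7 burnt)
Step 3: cell (1,4)='.' (+5 fires, +7 burnt)
Step 4: cell (1,4)='.' (+2 fires, +5 burnt)
Step 5: cell (1,4)='.' (+0 fires, +2 burnt)
  fire out at step 5

1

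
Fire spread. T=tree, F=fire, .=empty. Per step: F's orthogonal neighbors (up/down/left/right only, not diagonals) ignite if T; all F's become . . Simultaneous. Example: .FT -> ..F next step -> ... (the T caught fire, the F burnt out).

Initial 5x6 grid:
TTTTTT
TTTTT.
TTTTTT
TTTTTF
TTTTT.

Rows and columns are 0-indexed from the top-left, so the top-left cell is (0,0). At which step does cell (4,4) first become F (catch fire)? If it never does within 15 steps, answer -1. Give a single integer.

Step 1: cell (4,4)='T' (+2 fires, +1 burnt)
Step 2: cell (4,4)='F' (+3 fires, +2 burnt)
  -> target ignites at step 2
Step 3: cell (4,4)='.' (+4 fires, +3 burnt)
Step 4: cell (4,4)='.' (+5 fires, +4 burnt)
Step 5: cell (4,4)='.' (+6 fires, +5 burnt)
Step 6: cell (4,4)='.' (+4 fires, +6 burnt)
Step 7: cell (4,4)='.' (+2 fires, +4 burnt)
Step 8: cell (4,4)='.' (+1 fires, +2 burnt)
Step 9: cell (4,4)='.' (+0 fires, +1 burnt)
  fire out at step 9

2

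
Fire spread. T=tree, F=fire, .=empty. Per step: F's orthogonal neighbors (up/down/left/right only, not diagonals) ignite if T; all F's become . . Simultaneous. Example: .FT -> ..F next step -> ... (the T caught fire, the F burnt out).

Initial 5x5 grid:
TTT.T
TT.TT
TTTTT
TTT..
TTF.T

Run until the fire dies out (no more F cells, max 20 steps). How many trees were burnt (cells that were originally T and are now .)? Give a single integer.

Step 1: +2 fires, +1 burnt (F count now 2)
Step 2: +3 fires, +2 burnt (F count now 3)
Step 3: +3 fires, +3 burnt (F count now 3)
Step 4: +4 fires, +3 burnt (F count now 4)
Step 5: +3 fires, +4 burnt (F count now 3)
Step 6: +3 fires, +3 burnt (F count now 3)
Step 7: +0 fires, +3 burnt (F count now 0)
Fire out after step 7
Initially T: 19, now '.': 24
Total burnt (originally-T cells now '.'): 18

Answer: 18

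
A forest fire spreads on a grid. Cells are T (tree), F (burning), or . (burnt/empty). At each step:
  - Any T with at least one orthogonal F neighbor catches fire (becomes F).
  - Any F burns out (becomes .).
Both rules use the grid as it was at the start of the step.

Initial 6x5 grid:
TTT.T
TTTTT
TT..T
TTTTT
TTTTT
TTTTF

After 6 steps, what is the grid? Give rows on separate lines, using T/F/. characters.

Step 1: 2 trees catch fire, 1 burn out
  TTT.T
  TTTTT
  TT..T
  TTTTT
  TTTTF
  TTTF.
Step 2: 3 trees catch fire, 2 burn out
  TTT.T
  TTTTT
  TT..T
  TTTTF
  TTTF.
  TTF..
Step 3: 4 trees catch fire, 3 burn out
  TTT.T
  TTTTT
  TT..F
  TTTF.
  TTF..
  TF...
Step 4: 4 trees catch fire, 4 burn out
  TTT.T
  TTTTF
  TT...
  TTF..
  TF...
  F....
Step 5: 4 trees catch fire, 4 burn out
  TTT.F
  TTTF.
  TT...
  TF...
  F....
  .....
Step 6: 3 trees catch fire, 4 burn out
  TTT..
  TTF..
  TF...
  F....
  .....
  .....

TTT..
TTF..
TF...
F....
.....
.....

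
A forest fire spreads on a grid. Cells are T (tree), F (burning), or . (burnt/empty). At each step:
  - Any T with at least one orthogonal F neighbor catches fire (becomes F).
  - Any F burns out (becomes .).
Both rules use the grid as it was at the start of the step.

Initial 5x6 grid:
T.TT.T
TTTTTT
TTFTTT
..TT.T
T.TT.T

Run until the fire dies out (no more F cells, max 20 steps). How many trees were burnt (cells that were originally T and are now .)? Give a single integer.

Answer: 21

Derivation:
Step 1: +4 fires, +1 burnt (F count now 4)
Step 2: +7 fires, +4 burnt (F count now 7)
Step 3: +5 fires, +7 burnt (F count now 5)
Step 4: +3 fires, +5 burnt (F count now 3)
Step 5: +2 fires, +3 burnt (F count now 2)
Step 6: +0 fires, +2 burnt (F count now 0)
Fire out after step 6
Initially T: 22, now '.': 29
Total burnt (originally-T cells now '.'): 21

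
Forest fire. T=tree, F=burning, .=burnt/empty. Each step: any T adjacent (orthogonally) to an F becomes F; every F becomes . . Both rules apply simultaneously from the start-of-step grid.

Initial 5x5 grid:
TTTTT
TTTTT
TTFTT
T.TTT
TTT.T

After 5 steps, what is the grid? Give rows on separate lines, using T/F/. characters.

Step 1: 4 trees catch fire, 1 burn out
  TTTTT
  TTFTT
  TF.FT
  T.FTT
  TTT.T
Step 2: 7 trees catch fire, 4 burn out
  TTFTT
  TF.FT
  F...F
  T..FT
  TTF.T
Step 3: 7 trees catch fire, 7 burn out
  TF.FT
  F...F
  .....
  F...F
  TF..T
Step 4: 4 trees catch fire, 7 burn out
  F...F
  .....
  .....
  .....
  F...F
Step 5: 0 trees catch fire, 4 burn out
  .....
  .....
  .....
  .....
  .....

.....
.....
.....
.....
.....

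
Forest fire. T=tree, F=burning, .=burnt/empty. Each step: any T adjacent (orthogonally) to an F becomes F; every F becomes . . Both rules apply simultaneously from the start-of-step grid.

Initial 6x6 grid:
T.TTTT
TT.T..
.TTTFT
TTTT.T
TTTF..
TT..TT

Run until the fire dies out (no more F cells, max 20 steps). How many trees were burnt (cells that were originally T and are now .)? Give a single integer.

Answer: 22

Derivation:
Step 1: +4 fires, +2 burnt (F count now 4)
Step 2: +5 fires, +4 burnt (F count now 5)
Step 3: +5 fires, +5 burnt (F count now 5)
Step 4: +5 fires, +5 burnt (F count now 5)
Step 5: +2 fires, +5 burnt (F count now 2)
Step 6: +1 fires, +2 burnt (F count now 1)
Step 7: +0 fires, +1 burnt (F count now 0)
Fire out after step 7
Initially T: 24, now '.': 34
Total burnt (originally-T cells now '.'): 22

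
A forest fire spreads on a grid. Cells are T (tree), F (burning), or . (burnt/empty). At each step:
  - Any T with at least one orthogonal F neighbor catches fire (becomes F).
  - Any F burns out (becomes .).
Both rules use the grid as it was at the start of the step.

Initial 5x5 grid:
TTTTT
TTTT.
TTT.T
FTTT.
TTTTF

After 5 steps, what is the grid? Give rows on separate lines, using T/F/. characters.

Step 1: 4 trees catch fire, 2 burn out
  TTTTT
  TTTT.
  FTT.T
  .FTT.
  FTTF.
Step 2: 6 trees catch fire, 4 burn out
  TTTTT
  FTTT.
  .FT.T
  ..FF.
  .FF..
Step 3: 3 trees catch fire, 6 burn out
  FTTTT
  .FTT.
  ..F.T
  .....
  .....
Step 4: 2 trees catch fire, 3 burn out
  .FTTT
  ..FT.
  ....T
  .....
  .....
Step 5: 2 trees catch fire, 2 burn out
  ..FTT
  ...F.
  ....T
  .....
  .....

..FTT
...F.
....T
.....
.....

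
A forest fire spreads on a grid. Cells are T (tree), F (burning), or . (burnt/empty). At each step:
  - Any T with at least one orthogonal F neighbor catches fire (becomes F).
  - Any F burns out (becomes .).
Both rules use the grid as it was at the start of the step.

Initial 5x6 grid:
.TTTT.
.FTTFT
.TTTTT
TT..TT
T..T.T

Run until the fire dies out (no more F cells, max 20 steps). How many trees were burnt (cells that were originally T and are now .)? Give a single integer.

Answer: 18

Derivation:
Step 1: +7 fires, +2 burnt (F count now 7)
Step 2: +7 fires, +7 burnt (F count now 7)
Step 3: +2 fires, +7 burnt (F count now 2)
Step 4: +2 fires, +2 burnt (F count now 2)
Step 5: +0 fires, +2 burnt (F count now 0)
Fire out after step 5
Initially T: 19, now '.': 29
Total burnt (originally-T cells now '.'): 18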